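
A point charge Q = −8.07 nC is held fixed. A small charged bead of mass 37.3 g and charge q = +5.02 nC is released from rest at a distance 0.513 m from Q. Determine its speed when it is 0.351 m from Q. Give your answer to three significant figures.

Only the electrostatic force acts, so mechanical energy is conserved: ½mv² = U₁ − U₂ = kQq(1/r₁ − 1/r₂).
U₁ − U₂ = (8.99×10⁹ N·m²/C²)(-8.07×10⁻⁹ C)(5.02×10⁻⁹ C)(1/0.513 − 1/0.351) = 3.28×10⁻⁷ J.
v = √(2·3.28×10⁻⁷/0.0373) = 4.19×10⁻³ m/s.

4.19×10⁻³ m/s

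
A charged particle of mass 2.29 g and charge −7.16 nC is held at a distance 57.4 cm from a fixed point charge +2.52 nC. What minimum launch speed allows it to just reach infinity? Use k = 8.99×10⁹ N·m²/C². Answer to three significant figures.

To just escape, total mechanical energy must reach zero at infinity: ½mv²_min + U = 0, so ½mv²_min = −U = |kQq|/r.
|U| = |kQq|/r = (8.99×10⁹ N·m²/C²)(2.52×10⁻⁹)(7.16×10⁻⁹)/(0.574) = 2.83×10⁻⁷ J.
v_min = √(2|U|/m) = √(2·2.83×10⁻⁷/2.29×10⁻³) = 0.0157 m/s.

0.0157 m/s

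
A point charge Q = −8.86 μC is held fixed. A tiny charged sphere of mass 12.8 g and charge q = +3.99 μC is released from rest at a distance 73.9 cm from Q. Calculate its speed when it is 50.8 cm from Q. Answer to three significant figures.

5.53 m/s

Only the electrostatic force acts, so mechanical energy is conserved: ½mv² = U₁ − U₂ = kQq(1/r₁ − 1/r₂).
U₁ − U₂ = (8.99×10⁹ N·m²/C²)(-8.86×10⁻⁶ C)(3.99×10⁻⁶ C)(1/0.739 − 1/0.508) = 0.196 J.
v = √(2·0.196/0.0128) = 5.53 m/s.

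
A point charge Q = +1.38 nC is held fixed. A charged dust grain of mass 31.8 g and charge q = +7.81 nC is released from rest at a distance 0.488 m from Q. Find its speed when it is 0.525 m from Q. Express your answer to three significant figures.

Only the electrostatic force acts, so mechanical energy is conserved: ½mv² = U₁ − U₂ = kQq(1/r₁ − 1/r₂).
U₁ − U₂ = (8.99×10⁹ N·m²/C²)(1.38×10⁻⁹ C)(7.81×10⁻⁹ C)(1/0.488 − 1/0.525) = 1.40×10⁻⁸ J.
v = √(2·1.40×10⁻⁸/0.0318) = 9.38×10⁻⁴ m/s.

9.38×10⁻⁴ m/s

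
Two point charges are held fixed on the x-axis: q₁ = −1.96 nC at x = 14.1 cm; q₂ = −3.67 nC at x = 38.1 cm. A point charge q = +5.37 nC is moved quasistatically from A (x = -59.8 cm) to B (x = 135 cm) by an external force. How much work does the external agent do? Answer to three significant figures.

4.79×10⁻⁸ J

For quasistatic motion the external work equals the change in potential energy: W_ext = qΔV = q(V_B − V_A).
At A: distances to the source charges are 0.739 m, 0.979 m; V_A = Σ kqᵢ/rᵢ = -57.5 V.
At B: distances to the source charges are 1.21 m, 0.969 m; V_B = Σ kqᵢ/rᵢ = -48.6 V.
ΔV = V_B − V_A = 8.92 V.
W_ext = qΔV = (5.37×10⁻⁹ C)(8.92 V) = 4.79×10⁻⁸ J.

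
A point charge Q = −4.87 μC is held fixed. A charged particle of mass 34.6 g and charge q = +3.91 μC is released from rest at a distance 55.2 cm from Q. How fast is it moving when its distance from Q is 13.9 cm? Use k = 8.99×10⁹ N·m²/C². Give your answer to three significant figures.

Only the electrostatic force acts, so mechanical energy is conserved: ½mv² = U₁ − U₂ = kQq(1/r₁ − 1/r₂).
U₁ − U₂ = (8.99×10⁹ N·m²/C²)(-4.87×10⁻⁶ C)(3.91×10⁻⁶ C)(1/0.552 − 1/0.139) = 0.921 J.
v = √(2·0.921/0.0346) = 7.30 m/s.

7.30 m/s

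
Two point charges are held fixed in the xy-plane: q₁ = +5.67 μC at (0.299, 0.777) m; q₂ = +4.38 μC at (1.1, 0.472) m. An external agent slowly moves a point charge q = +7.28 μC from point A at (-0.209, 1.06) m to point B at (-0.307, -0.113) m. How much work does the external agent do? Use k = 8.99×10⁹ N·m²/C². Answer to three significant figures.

-0.305 J

For quasistatic motion the external work equals the change in potential energy: W_ext = qΔV = q(V_B − V_A).
At A: distances to the source charges are 0.582 m, 1.44 m; V_A = Σ kqᵢ/rᵢ = 1.15×10⁵ V.
At B: distances to the source charges are 1.08 m, 1.52 m; V_B = Σ kqᵢ/rᵢ = 7.32×10⁴ V.
ΔV = V_B − V_A = -4.19×10⁴ V.
W_ext = qΔV = (7.28×10⁻⁶ C)(-4.19×10⁴ V) = -0.305 J.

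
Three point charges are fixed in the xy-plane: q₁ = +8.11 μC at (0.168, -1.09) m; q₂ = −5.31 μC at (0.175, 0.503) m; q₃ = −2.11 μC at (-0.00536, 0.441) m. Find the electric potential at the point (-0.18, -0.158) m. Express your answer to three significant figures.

Electric potential is a scalar, so the contributions from each charge add algebraically: V = Σ kqᵢ/rᵢ.
Distances from the field point to each charge: r₁ = 0.995 m, r₂ = 0.750 m, r₃ = 0.624 m.
V = k[(8.11×10⁻⁶)/(0.995) + (-5.31×10⁻⁶)/(0.750) + (-2.11×10⁻⁶)/(0.624)] = -2.07×10⁴ V.

-2.07×10⁴ V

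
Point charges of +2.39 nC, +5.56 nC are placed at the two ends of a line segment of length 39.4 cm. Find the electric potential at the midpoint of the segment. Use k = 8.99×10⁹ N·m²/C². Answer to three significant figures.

363 V

Electric potential is a scalar, so the contributions from each charge add algebraically: V = Σ kqᵢ/rᵢ.
Each charge is 0.197 m from the midpoint.
V = k[(2.39×10⁻⁹)/(0.197) + (5.56×10⁻⁹)/(0.197)] = 363 V.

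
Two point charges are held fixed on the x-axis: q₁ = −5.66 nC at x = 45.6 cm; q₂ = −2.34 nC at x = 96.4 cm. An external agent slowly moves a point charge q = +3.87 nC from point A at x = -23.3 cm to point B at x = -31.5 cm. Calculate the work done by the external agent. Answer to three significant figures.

For quasistatic motion the external work equals the change in potential energy: W_ext = qΔV = q(V_B − V_A).
At A: distances to the source charges are 0.689 m, 1.20 m; V_A = Σ kqᵢ/rᵢ = -91.4 V.
At B: distances to the source charges are 0.771 m, 1.28 m; V_B = Σ kqᵢ/rᵢ = -82.4 V.
ΔV = V_B − V_A = 8.98 V.
W_ext = qΔV = (3.87×10⁻⁹ C)(8.98 V) = 3.48×10⁻⁸ J.

3.48×10⁻⁸ J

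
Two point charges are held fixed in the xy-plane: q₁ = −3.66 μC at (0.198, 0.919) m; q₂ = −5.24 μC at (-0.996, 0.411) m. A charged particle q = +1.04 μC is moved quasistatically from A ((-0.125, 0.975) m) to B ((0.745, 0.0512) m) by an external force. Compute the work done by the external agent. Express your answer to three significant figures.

For quasistatic motion the external work equals the change in potential energy: W_ext = qΔV = q(V_B − V_A).
At A: distances to the source charges are 0.328 m, 1.04 m; V_A = Σ kqᵢ/rᵢ = -1.46×10⁵ V.
At B: distances to the source charges are 1.03 m, 1.78 m; V_B = Σ kqᵢ/rᵢ = -5.86×10⁴ V.
ΔV = V_B − V_A = 8.72×10⁴ V.
W_ext = qΔV = (1.04×10⁻⁶ C)(8.72×10⁴ V) = 0.0907 J.

0.0907 J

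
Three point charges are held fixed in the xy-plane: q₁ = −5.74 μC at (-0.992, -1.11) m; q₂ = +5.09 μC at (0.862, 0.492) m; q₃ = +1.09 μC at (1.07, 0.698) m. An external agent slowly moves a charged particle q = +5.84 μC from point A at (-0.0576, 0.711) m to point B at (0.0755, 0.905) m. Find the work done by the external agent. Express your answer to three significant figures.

0.0388 J

For quasistatic motion the external work equals the change in potential energy: W_ext = qΔV = q(V_B − V_A).
At A: distances to the source charges are 2.05 m, 0.945 m, 1.13 m; V_A = Σ kqᵢ/rᵢ = 3.19×10⁴ V.
At B: distances to the source charges are 2.28 m, 0.888 m, 1.02 m; V_B = Σ kqᵢ/rᵢ = 3.85×10⁴ V.
ΔV = V_B − V_A = 6640 V.
W_ext = qΔV = (5.84×10⁻⁶ C)(6640 V) = 0.0388 J.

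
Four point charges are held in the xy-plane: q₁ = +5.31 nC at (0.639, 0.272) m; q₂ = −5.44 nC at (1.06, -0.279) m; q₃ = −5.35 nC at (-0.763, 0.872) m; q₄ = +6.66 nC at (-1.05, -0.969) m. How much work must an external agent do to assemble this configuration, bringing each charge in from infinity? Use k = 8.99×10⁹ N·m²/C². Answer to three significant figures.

The work to assemble the configuration equals its total potential energy, U = Σ kqᵢqⱼ/rᵢⱼ over all pairs.
Pair separations: r₁₂ = 0.693 m, r₁₃ = 1.52 m, r₁₄ = 2.10 m, r₂₃ = 2.16 m, r₂₄ = 2.22 m, r₃₄ = 1.86 m.
Summing all 6 pair terms gives U = -5.88×10⁻⁷ J.

-5.88×10⁻⁷ J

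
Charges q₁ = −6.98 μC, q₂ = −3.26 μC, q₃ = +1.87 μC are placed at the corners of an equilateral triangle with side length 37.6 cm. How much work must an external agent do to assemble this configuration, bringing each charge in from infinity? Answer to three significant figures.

0.0862 J

The work to assemble the configuration equals its total potential energy, U = Σ kqᵢqⱼ/rᵢⱼ over all pairs.
All three pair separations equal the side length, 0.376 m.
U = (0.544) + (-0.312) + (-0.146) = 0.0862 J.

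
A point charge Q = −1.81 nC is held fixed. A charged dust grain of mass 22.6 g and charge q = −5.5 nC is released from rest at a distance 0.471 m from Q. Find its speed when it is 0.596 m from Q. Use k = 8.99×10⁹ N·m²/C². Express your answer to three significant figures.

1.88×10⁻³ m/s

Only the electrostatic force acts, so mechanical energy is conserved: ½mv² = U₁ − U₂ = kQq(1/r₁ − 1/r₂).
U₁ − U₂ = (8.99×10⁹ N·m²/C²)(-1.81×10⁻⁹ C)(-5.50×10⁻⁹ C)(1/0.471 − 1/0.596) = 3.99×10⁻⁸ J.
v = √(2·3.99×10⁻⁸/0.0226) = 1.88×10⁻³ m/s.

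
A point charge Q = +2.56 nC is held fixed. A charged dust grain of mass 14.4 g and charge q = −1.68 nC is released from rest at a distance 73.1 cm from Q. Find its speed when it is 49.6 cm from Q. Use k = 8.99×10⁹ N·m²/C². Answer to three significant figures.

Only the electrostatic force acts, so mechanical energy is conserved: ½mv² = U₁ − U₂ = kQq(1/r₁ − 1/r₂).
U₁ − U₂ = (8.99×10⁹ N·m²/C²)(2.56×10⁻⁹ C)(-1.68×10⁻⁹ C)(1/0.731 − 1/0.496) = 2.51×10⁻⁸ J.
v = √(2·2.51×10⁻⁸/0.0144) = 1.87×10⁻³ m/s.

1.87×10⁻³ m/s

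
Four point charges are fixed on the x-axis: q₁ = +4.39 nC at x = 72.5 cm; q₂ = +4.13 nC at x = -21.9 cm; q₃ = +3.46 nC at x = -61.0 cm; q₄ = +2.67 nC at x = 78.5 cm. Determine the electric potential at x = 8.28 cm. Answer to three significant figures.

Electric potential is a scalar, so the contributions from each charge add algebraically: V = Σ kqᵢ/rᵢ.
Distances from the field point to each charge: r₁ = 0.642 m, r₂ = 0.302 m, r₃ = 0.693 m, r₄ = 0.702 m.
V = k[(4.39×10⁻⁹)/(0.642) + (4.13×10⁻⁹)/(0.302) + (3.46×10⁻⁹)/(0.693) + (2.67×10⁻⁹)/(0.702)] = 264 V.

264 V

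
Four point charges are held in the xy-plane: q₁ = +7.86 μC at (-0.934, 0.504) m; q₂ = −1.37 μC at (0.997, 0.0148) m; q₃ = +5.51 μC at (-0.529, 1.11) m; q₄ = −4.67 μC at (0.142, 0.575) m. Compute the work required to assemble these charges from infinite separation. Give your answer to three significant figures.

-0.0699 J

The assembly work is the sum of pairwise potential energies, U = Σ_{i<j} kqᵢqⱼ/rᵢⱼ.
Pair separations: r₁₂ = 1.99 m, r₁₃ = 0.729 m, r₁₄ = 1.08 m, r₂₃ = 1.88 m, r₂₄ = 1.02 m, r₃₄ = 0.858 m.
Summing all 6 pair terms gives U = -0.0699 J.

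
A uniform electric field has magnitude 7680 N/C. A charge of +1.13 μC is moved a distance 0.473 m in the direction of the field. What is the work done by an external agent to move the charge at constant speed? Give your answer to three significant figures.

-4.10×10⁻³ J

The potential change for a displacement 0.473 m in the direction of the field is ΔV = −Ed = -3630 V.
W_ext = qΔV = -4.10×10⁻³ J.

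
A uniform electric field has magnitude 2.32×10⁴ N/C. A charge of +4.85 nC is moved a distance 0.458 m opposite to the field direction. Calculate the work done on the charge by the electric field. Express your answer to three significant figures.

The potential change for a displacement 0.458 m opposite to the field direction is ΔV = +Ed = 1.06×10⁴ V.
W_field = −qΔV = -5.15×10⁻⁵ J.

-5.15×10⁻⁵ J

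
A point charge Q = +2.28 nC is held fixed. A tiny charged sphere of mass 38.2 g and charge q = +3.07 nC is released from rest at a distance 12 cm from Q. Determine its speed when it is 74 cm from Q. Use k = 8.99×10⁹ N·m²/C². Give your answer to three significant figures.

Only the electrostatic force acts, so mechanical energy is conserved: ½mv² = U₁ − U₂ = kQq(1/r₁ − 1/r₂).
U₁ − U₂ = (8.99×10⁹ N·m²/C²)(2.28×10⁻⁹ C)(3.07×10⁻⁹ C)(1/0.120 − 1/0.740) = 4.39×10⁻⁷ J.
v = √(2·4.39×10⁻⁷/0.0382) = 4.80×10⁻³ m/s.

4.80×10⁻³ m/s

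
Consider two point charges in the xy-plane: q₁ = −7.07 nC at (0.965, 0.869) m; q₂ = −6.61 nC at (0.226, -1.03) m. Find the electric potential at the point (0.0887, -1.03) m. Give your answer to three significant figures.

-463 V

Electric potential is a scalar, so the contributions from each charge add algebraically: V = Σ kqᵢ/rᵢ.
Distances from the field point to each charge: r₁ = 2.09 m, r₂ = 0.137 m.
V = k[(-7.07×10⁻⁹)/(2.09) + (-6.61×10⁻⁹)/(0.137)] = -463 V.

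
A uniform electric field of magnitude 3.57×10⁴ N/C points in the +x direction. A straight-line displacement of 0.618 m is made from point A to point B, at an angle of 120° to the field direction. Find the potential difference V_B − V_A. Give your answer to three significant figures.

Only the component of displacement along E changes the potential: ΔV = −E·d·cosθ.
ΔV = −(3.57×10⁴ V/m)(0.618 m)cos120° = 1.10×10⁴ V.

1.10×10⁴ V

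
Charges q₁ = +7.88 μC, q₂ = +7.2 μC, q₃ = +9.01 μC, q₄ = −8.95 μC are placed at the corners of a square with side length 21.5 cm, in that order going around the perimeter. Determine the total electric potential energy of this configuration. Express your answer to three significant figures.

-1.04 J

The assembly work is the sum of pairwise potential energies, U = Σ_{i<j} kqᵢqⱼ/rᵢⱼ.
The four side pairs have separation 0.215 m and the two diagonal pairs 0.304 m.
Summing all 6 pair terms gives U = -1.04 J.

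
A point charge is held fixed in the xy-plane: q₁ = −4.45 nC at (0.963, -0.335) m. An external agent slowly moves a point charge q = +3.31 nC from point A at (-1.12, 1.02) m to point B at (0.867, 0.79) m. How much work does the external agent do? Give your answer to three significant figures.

For quasistatic motion the external work equals the change in potential energy: W_ext = qΔV = q(V_B − V_A).
At A: distance to the source charge is 2.48 m; V_A = kq₁/r = -16.1 V.
At B: distance to the source charge is 1.13 m; V_B = kq₁/r = -35.4 V.
ΔV = V_B − V_A = -19.3 V.
W_ext = qΔV = (3.31×10⁻⁹ C)(-19.3 V) = -6.40×10⁻⁸ J.

-6.40×10⁻⁸ J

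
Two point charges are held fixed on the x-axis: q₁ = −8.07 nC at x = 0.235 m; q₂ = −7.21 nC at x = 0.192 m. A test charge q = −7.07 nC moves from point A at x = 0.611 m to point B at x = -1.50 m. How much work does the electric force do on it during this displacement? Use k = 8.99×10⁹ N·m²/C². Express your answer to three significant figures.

The work done by the electric force is W_field = −ΔU = −q(V_B − V_A) = q(V_A − V_B).
At A: distances to the source charges are 0.376 m, 0.419 m; V_A = Σ kqᵢ/rᵢ = -348 V.
At B: distances to the source charges are 1.73 m, 1.69 m; V_B = Σ kqᵢ/rᵢ = -80.1 V.
ΔV = V_B − V_A = 268 V.
W_field = −qΔV = −(-7.07×10⁻⁹ C)(268 V) = 1.89×10⁻⁶ J.

1.89×10⁻⁶ J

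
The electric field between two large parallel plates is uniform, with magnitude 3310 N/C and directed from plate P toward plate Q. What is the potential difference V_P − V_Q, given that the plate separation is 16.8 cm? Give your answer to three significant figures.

556 V

In a uniform field, potential decreases in the direction of E: ΔV = −E·d for a displacement d parallel to E.
Going from Q to P is a displacement of 16.8 cm opposite to the field, so V_P − V_Q = +Ed = 556 V.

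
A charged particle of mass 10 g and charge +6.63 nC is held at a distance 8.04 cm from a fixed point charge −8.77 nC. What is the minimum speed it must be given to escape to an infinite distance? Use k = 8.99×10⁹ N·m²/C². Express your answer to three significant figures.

To just escape, total mechanical energy must reach zero at infinity: ½mv²_min + U = 0, so ½mv²_min = −U = |kQq|/r.
|U| = |kQq|/r = (8.99×10⁹ N·m²/C²)(8.77×10⁻⁹)(6.63×10⁻⁹)/(0.0804) = 6.50×10⁻⁶ J.
v_min = √(2|U|/m) = √(2·6.50×10⁻⁶/0.0100) = 0.0361 m/s.

0.0361 m/s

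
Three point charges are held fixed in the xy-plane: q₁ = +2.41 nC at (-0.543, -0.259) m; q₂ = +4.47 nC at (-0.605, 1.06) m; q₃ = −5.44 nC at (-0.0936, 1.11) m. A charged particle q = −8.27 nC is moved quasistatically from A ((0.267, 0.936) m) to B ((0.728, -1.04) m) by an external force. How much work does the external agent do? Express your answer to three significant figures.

-5.87×10⁻⁷ J

For quasistatic motion the external work equals the change in potential energy: W_ext = qΔV = q(V_B − V_A).
At A: distances to the source charges are 1.44 m, 0.881 m, 0.400 m; V_A = Σ kqᵢ/rᵢ = -61.5 V.
At B: distances to the source charges are 1.49 m, 2.49 m, 2.30 m; V_B = Σ kqᵢ/rᵢ = 9.43 V.
ΔV = V_B − V_A = 70.9 V.
W_ext = qΔV = (-8.27×10⁻⁹ C)(70.9 V) = -5.87×10⁻⁷ J.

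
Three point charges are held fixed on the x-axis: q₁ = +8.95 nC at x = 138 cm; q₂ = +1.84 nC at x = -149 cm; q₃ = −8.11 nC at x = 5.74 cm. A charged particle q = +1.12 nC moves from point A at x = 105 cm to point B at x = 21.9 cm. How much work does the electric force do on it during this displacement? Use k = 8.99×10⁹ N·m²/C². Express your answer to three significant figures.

6.15×10⁻⁷ J

The work done by the electric force is W_field = −ΔU = −q(V_B − V_A) = q(V_A − V_B).
At A: distances to the source charges are 0.330 m, 2.54 m, 0.993 m; V_A = Σ kqᵢ/rᵢ = 177 V.
At B: distances to the source charges are 1.16 m, 1.71 m, 0.162 m; V_B = Σ kqᵢ/rᵢ = -372 V.
ΔV = V_B − V_A = -549 V.
W_field = −qΔV = −(1.12×10⁻⁹ C)(-549 V) = 6.15×10⁻⁷ J.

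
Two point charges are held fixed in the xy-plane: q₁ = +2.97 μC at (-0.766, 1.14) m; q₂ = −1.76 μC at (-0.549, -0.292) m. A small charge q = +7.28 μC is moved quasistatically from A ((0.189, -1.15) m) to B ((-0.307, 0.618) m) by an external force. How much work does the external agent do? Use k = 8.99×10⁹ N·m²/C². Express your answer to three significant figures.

For quasistatic motion the external work equals the change in potential energy: W_ext = qΔV = q(V_B − V_A).
At A: distances to the source charges are 2.48 m, 1.13 m; V_A = Σ kqᵢ/rᵢ = -3220 V.
At B: distances to the source charges are 0.695 m, 0.942 m; V_B = Σ kqᵢ/rᵢ = 2.16×10⁴ V.
ΔV = V_B − V_A = 2.48×10⁴ V.
W_ext = qΔV = (7.28×10⁻⁶ C)(2.48×10⁴ V) = 0.181 J.

0.181 J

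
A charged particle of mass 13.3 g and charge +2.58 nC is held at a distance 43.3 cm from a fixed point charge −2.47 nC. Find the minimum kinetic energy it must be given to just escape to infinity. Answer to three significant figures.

1.32×10⁻⁷ J

To just escape, total mechanical energy must reach zero at infinity: ½mv²_min + U = 0, so ½mv²_min = −U = |kQq|/r.
|U| = |kQq|/r = (8.99×10⁹ N·m²/C²)(2.47×10⁻⁹)(2.58×10⁻⁹)/(0.433) = 1.32×10⁻⁷ J.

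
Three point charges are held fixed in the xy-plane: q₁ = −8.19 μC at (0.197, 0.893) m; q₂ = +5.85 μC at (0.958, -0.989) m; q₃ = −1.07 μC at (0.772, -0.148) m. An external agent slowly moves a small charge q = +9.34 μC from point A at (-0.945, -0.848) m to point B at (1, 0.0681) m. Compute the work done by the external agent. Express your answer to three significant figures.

-0.298 J

For quasistatic motion the external work equals the change in potential energy: W_ext = qΔV = q(V_B − V_A).
At A: distances to the source charges are 2.08 m, 1.91 m, 1.85 m; V_A = Σ kqᵢ/rᵢ = -1.30×10⁴ V.
At B: distances to the source charges are 1.15 m, 1.06 m, 0.314 m; V_B = Σ kqᵢ/rᵢ = -4.49×10⁴ V.
ΔV = V_B − V_A = -3.19×10⁴ V.
W_ext = qΔV = (9.34×10⁻⁶ C)(-3.19×10⁴ V) = -0.298 J.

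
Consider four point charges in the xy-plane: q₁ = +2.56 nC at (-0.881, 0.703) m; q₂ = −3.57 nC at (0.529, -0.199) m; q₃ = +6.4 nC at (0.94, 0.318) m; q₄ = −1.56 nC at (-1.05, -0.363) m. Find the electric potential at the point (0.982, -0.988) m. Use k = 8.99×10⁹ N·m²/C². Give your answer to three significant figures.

Electric potential is a scalar, so the contributions from each charge add algebraically: V = Σ kqᵢ/rᵢ.
Distances from the field point to each charge: r₁ = 2.52 m, r₂ = 0.910 m, r₃ = 1.31 m, r₄ = 2.13 m.
V = k[(2.56×10⁻⁹)/(2.52) + (-3.57×10⁻⁹)/(0.910) + (6.40×10⁻⁹)/(1.31) + (-1.56×10⁻⁹)/(2.13)] = 11.3 V.

11.3 V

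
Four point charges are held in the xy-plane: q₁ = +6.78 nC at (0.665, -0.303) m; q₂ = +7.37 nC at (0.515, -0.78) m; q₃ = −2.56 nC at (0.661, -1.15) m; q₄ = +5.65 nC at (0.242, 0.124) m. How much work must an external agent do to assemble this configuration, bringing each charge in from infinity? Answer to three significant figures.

1.16×10⁻⁶ J

The work to assemble the configuration equals its total potential energy, U = Σ kqᵢqⱼ/rᵢⱼ over all pairs.
Pair separations: r₁₂ = 0.500 m, r₁₃ = 0.847 m, r₁₄ = 0.601 m, r₂₃ = 0.398 m, r₂₄ = 0.944 m, r₃₄ = 1.34 m.
Summing all 6 pair terms gives U = 1.16×10⁻⁶ J.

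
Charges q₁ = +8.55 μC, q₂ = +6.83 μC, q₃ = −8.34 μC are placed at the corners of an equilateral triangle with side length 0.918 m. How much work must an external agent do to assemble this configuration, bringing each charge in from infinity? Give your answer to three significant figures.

-0.684 J

The work to assemble the configuration equals its total potential energy, U = Σ kqᵢqⱼ/rᵢⱼ over all pairs.
All three pair separations equal the side length, 0.918 m.
U = (0.572) + (-0.698) + (-0.558) = -0.684 J.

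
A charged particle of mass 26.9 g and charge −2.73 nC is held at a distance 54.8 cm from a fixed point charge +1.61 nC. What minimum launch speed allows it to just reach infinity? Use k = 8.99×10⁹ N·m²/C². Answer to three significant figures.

To just escape, total mechanical energy must reach zero at infinity: ½mv²_min + U = 0, so ½mv²_min = −U = |kQq|/r.
|U| = |kQq|/r = (8.99×10⁹ N·m²/C²)(1.61×10⁻⁹)(2.73×10⁻⁹)/(0.548) = 7.21×10⁻⁸ J.
v_min = √(2|U|/m) = √(2·7.21×10⁻⁸/0.0269) = 2.32×10⁻³ m/s.

2.32×10⁻³ m/s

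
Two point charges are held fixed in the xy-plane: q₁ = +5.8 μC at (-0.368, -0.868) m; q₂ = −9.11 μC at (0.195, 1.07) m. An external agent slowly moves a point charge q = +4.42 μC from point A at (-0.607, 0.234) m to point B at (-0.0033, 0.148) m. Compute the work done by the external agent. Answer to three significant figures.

For quasistatic motion the external work equals the change in potential energy: W_ext = qΔV = q(V_B − V_A).
At A: distances to the source charges are 1.13 m, 1.16 m; V_A = Σ kqᵢ/rᵢ = -2.45×10⁴ V.
At B: distances to the source charges are 1.08 m, 0.943 m; V_B = Σ kqᵢ/rᵢ = -3.85×10⁴ V.
ΔV = V_B − V_A = -1.41×10⁴ V.
W_ext = qΔV = (4.42×10⁻⁶ C)(-1.41×10⁴ V) = -0.0623 J.

-0.0623 J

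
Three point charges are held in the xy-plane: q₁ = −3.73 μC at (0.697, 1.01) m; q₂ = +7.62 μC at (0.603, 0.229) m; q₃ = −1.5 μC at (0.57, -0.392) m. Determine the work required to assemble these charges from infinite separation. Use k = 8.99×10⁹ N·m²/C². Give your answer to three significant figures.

-0.454 J

The assembly work is the sum of pairwise potential energies, U = Σ_{i<j} kqᵢqⱼ/rᵢⱼ.
Pair separations: r₁₂ = 0.787 m, r₁₃ = 1.41 m, r₂₃ = 0.622 m.
U = (-0.325) + (0.0357) + (-0.165) = -0.454 J.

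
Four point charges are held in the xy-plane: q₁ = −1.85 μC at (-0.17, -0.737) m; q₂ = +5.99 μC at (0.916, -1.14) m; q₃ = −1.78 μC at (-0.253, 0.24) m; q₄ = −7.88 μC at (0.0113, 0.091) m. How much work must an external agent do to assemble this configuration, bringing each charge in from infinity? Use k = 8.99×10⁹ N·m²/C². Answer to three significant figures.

The work to assemble the configuration equals its total potential energy, U = Σ kqᵢqⱼ/rᵢⱼ over all pairs.
Pair separations: r₁₂ = 1.16 m, r₁₃ = 0.981 m, r₁₄ = 0.848 m, r₂₃ = 1.81 m, r₂₄ = 1.53 m, r₃₄ = 0.303 m.
Summing all 6 pair terms gives U = 0.184 J.

0.184 J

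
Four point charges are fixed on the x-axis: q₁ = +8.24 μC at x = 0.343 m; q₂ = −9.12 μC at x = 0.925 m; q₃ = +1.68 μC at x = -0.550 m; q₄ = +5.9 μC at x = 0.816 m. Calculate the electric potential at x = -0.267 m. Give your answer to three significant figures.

The total potential is the scalar sum of each charge's contribution, V = Σ kqᵢ/rᵢ.
Distances from the field point to each charge: r₁ = 0.610 m, r₂ = 1.19 m, r₃ = 0.283 m, r₄ = 1.08 m.
V = k[(8.24×10⁻⁶)/(0.610) + (-9.12×10⁻⁶)/(1.19) + (1.68×10⁻⁶)/(0.283) + (5.90×10⁻⁶)/(1.08)] = 1.55×10⁵ V.

1.55×10⁵ V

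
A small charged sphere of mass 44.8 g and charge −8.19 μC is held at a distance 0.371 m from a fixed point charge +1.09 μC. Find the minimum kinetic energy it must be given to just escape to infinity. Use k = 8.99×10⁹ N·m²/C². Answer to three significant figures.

To just escape, total mechanical energy must reach zero at infinity: ½mv²_min + U = 0, so ½mv²_min = −U = |kQq|/r.
|U| = |kQq|/r = (8.99×10⁹ N·m²/C²)(1.09×10⁻⁶)(8.19×10⁻⁶)/(0.371) = 0.216 J.

0.216 J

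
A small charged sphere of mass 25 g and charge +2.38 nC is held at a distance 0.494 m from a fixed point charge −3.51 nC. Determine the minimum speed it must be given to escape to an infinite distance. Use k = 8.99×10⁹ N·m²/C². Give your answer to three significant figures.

To just escape, total mechanical energy must reach zero at infinity: ½mv²_min + U = 0, so ½mv²_min = −U = |kQq|/r.
|U| = |kQq|/r = (8.99×10⁹ N·m²/C²)(3.51×10⁻⁹)(2.38×10⁻⁹)/(0.494) = 1.52×10⁻⁷ J.
v_min = √(2|U|/m) = √(2·1.52×10⁻⁷/0.0250) = 3.49×10⁻³ m/s.

3.49×10⁻³ m/s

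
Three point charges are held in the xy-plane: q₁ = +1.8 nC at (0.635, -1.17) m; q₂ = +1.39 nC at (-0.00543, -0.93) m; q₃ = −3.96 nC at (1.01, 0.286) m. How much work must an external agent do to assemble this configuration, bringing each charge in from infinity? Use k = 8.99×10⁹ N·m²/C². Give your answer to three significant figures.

The work to assemble the configuration equals its total potential energy, U = Σ kqᵢqⱼ/rᵢⱼ over all pairs.
Pair separations: r₁₂ = 0.684 m, r₁₃ = 1.50 m, r₂₃ = 1.58 m.
U = (3.29×10⁻⁸) + (-4.26×10⁻⁸) + (-3.12×10⁻⁸) = -4.10×10⁻⁸ J.

-4.10×10⁻⁸ J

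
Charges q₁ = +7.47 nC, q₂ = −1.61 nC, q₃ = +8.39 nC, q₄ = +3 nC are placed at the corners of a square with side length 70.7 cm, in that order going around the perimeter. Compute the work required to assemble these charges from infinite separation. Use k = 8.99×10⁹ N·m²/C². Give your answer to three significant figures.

The assembly work is the sum of pairwise potential energies, U = Σ_{i<j} kqᵢqⱼ/rᵢⱼ.
The four side pairs have separation 0.707 m and the two diagonal pairs 1.00 m.
Summing all 6 pair terms gives U = 8.00×10⁻⁷ J.

8.00×10⁻⁷ J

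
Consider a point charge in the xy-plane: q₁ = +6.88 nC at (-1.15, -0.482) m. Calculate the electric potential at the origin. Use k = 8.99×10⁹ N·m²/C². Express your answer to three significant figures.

49.6 V

Electric potential is a scalar, so the contributions from each charge add algebraically: V = Σ kqᵢ/rᵢ.
Distances from the field point to each charge: r₁ = 1.25 m.
V = k[(6.88×10⁻⁹)/(1.25)] = 49.6 V.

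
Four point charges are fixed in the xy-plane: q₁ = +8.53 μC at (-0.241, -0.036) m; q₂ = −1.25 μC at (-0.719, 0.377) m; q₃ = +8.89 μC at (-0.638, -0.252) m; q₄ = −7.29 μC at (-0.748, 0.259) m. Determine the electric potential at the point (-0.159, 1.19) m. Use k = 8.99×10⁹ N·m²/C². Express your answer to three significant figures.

4.41×10⁴ V

Electric potential is a scalar, so the contributions from each charge add algebraically: V = Σ kqᵢ/rᵢ.
Distances from the field point to each charge: r₁ = 1.23 m, r₂ = 0.987 m, r₃ = 1.52 m, r₄ = 1.10 m.
V = k[(8.53×10⁻⁶)/(1.23) + (-1.25×10⁻⁶)/(0.987) + (8.89×10⁻⁶)/(1.52) + (-7.29×10⁻⁶)/(1.10)] = 4.41×10⁴ V.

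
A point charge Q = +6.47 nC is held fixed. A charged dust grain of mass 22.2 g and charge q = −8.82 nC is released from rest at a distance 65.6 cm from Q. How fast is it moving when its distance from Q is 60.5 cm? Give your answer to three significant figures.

2.44×10⁻³ m/s

Only the electrostatic force acts, so mechanical energy is conserved: ½mv² = U₁ − U₂ = kQq(1/r₁ − 1/r₂).
U₁ − U₂ = (8.99×10⁹ N·m²/C²)(6.47×10⁻⁹ C)(-8.82×10⁻⁹ C)(1/0.656 − 1/0.605) = 6.59×10⁻⁸ J.
v = √(2·6.59×10⁻⁸/0.0222) = 2.44×10⁻³ m/s.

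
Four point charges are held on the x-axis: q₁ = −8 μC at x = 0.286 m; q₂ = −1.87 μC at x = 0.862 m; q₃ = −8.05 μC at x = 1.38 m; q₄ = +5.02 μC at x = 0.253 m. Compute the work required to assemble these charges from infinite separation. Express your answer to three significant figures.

-10.4 J

The assembly work is the sum of pairwise potential energies, U = Σ_{i<j} kqᵢqⱼ/rᵢⱼ.
Pair separations: r₁₂ = 0.576 m, r₁₃ = 1.09 m, r₁₄ = 0.0330 m, r₂₃ = 0.518 m, r₂₄ = 0.609 m, r₃₄ = 1.13 m.
Summing all 6 pair terms gives U = -10.4 J.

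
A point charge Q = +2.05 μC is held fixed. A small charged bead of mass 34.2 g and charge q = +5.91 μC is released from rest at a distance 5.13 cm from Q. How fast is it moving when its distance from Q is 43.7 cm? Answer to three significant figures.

Only the electrostatic force acts, so mechanical energy is conserved: ½mv² = U₁ − U₂ = kQq(1/r₁ − 1/r₂).
U₁ − U₂ = (8.99×10⁹ N·m²/C²)(2.05×10⁻⁶ C)(5.91×10⁻⁶ C)(1/0.0513 − 1/0.437) = 1.87 J.
v = √(2·1.87/0.0342) = 10.5 m/s.

10.5 m/s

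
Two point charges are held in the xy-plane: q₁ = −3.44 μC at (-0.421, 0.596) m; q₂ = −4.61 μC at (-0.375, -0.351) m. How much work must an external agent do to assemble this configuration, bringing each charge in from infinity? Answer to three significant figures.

The work to assemble the configuration equals its total potential energy, U = Σ kqᵢqⱼ/rᵢⱼ over all pairs.
Pair separations: r₁₂ = 0.948 m.
U = (0.150) = 0.150 J.

0.150 J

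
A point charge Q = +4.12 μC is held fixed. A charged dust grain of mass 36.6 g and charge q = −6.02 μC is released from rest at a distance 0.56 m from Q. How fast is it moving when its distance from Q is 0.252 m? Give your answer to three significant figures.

5.16 m/s

Only the electrostatic force acts, so mechanical energy is conserved: ½mv² = U₁ − U₂ = kQq(1/r₁ − 1/r₂).
U₁ − U₂ = (8.99×10⁹ N·m²/C²)(4.12×10⁻⁶ C)(-6.02×10⁻⁶ C)(1/0.560 − 1/0.252) = 0.487 J.
v = √(2·0.487/0.0366) = 5.16 m/s.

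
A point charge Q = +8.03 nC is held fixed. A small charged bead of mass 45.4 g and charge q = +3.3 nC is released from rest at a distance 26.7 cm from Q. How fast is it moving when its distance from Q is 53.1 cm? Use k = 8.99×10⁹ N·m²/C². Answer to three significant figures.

Only the electrostatic force acts, so mechanical energy is conserved: ½mv² = U₁ − U₂ = kQq(1/r₁ − 1/r₂).
U₁ − U₂ = (8.99×10⁹ N·m²/C²)(8.03×10⁻⁹ C)(3.30×10⁻⁹ C)(1/0.267 − 1/0.531) = 4.44×10⁻⁷ J.
v = √(2·4.44×10⁻⁷/0.0454) = 4.42×10⁻³ m/s.

4.42×10⁻³ m/s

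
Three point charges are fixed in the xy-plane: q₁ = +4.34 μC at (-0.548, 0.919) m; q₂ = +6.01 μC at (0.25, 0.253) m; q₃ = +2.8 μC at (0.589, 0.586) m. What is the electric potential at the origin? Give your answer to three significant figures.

Electric potential is a scalar, so the contributions from each charge add algebraically: V = Σ kqᵢ/rᵢ.
Distances from the field point to each charge: r₁ = 1.07 m, r₂ = 0.356 m, r₃ = 0.831 m.
V = k[(4.34×10⁻⁶)/(1.07) + (6.01×10⁻⁶)/(0.356) + (2.80×10⁻⁶)/(0.831)] = 2.19×10⁵ V.

2.19×10⁵ V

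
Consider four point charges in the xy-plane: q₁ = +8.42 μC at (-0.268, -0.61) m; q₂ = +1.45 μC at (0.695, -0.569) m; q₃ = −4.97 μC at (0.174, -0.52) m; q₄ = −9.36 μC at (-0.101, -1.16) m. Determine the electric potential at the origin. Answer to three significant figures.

-2.56×10⁴ V

Electric potential is a scalar, so the contributions from each charge add algebraically: V = Σ kqᵢ/rᵢ.
Distances from the field point to each charge: r₁ = 0.666 m, r₂ = 0.898 m, r₃ = 0.548 m, r₄ = 1.16 m.
V = k[(8.42×10⁻⁶)/(0.666) + (1.45×10⁻⁶)/(0.898) + (-4.97×10⁻⁶)/(0.548) + (-9.36×10⁻⁶)/(1.16)] = -2.56×10⁴ V.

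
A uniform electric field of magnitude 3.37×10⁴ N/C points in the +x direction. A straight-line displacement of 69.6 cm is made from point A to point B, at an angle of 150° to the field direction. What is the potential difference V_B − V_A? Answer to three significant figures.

2.03×10⁴ V

Only the component of displacement along E changes the potential: ΔV = −E·d·cosθ.
ΔV = −(3.37×10⁴ V/m)(0.696 m)cos150° = 2.03×10⁴ V.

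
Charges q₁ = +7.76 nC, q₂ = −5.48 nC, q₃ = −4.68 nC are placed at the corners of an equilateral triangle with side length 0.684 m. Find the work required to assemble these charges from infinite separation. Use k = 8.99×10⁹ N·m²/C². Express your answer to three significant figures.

The work to assemble the configuration equals its total potential energy, U = Σ kqᵢqⱼ/rᵢⱼ over all pairs.
All three pair separations equal the side length, 0.684 m.
U = (-5.59×10⁻⁷) + (-4.77×10⁻⁷) + (3.37×10⁻⁷) = -6.99×10⁻⁷ J.

-6.99×10⁻⁷ J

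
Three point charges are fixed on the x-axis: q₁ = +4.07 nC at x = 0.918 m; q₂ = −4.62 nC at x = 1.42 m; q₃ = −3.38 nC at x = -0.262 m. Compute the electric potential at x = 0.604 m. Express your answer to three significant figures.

30.5 V

Electric potential is a scalar, so the contributions from each charge add algebraically: V = Σ kqᵢ/rᵢ.
Distances from the field point to each charge: r₁ = 0.314 m, r₂ = 0.816 m, r₃ = 0.866 m.
V = k[(4.07×10⁻⁹)/(0.314) + (-4.62×10⁻⁹)/(0.816) + (-3.38×10⁻⁹)/(0.866)] = 30.5 V.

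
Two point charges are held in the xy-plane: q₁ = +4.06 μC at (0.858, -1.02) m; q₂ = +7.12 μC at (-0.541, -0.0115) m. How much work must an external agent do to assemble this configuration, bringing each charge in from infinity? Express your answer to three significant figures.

0.151 J

The assembly work is the sum of pairwise potential energies, U = Σ_{i<j} kqᵢqⱼ/rᵢⱼ.
Pair separations: r₁₂ = 1.72 m.
U = (0.151) = 0.151 J.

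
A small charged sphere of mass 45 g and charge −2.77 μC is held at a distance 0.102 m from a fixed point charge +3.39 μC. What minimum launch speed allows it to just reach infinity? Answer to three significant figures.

6.06 m/s

To just escape, total mechanical energy must reach zero at infinity: ½mv²_min + U = 0, so ½mv²_min = −U = |kQq|/r.
|U| = |kQq|/r = (8.99×10⁹ N·m²/C²)(3.39×10⁻⁶)(2.77×10⁻⁶)/(0.102) = 0.828 J.
v_min = √(2|U|/m) = √(2·0.828/0.0450) = 6.06 m/s.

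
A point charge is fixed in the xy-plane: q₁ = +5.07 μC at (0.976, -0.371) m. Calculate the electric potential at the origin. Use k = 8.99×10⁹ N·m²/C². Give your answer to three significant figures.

The total potential is the scalar sum of each charge's contribution, V = Σ kqᵢ/rᵢ.
Distances from the field point to each charge: r₁ = 1.04 m.
V = k[(5.07×10⁻⁶)/(1.04)] = 4.37×10⁴ V.

4.37×10⁴ V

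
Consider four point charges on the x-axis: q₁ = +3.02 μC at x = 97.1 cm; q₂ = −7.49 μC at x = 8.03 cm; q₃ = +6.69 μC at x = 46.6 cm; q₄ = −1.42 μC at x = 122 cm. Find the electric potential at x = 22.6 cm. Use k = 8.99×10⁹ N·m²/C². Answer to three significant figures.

-1.88×10⁵ V

Electric potential is a scalar, so the contributions from each charge add algebraically: V = Σ kqᵢ/rᵢ.
Distances from the field point to each charge: r₁ = 0.745 m, r₂ = 0.146 m, r₃ = 0.240 m, r₄ = 0.994 m.
V = k[(3.02×10⁻⁶)/(0.745) + (-7.49×10⁻⁶)/(0.146) + (6.69×10⁻⁶)/(0.240) + (-1.42×10⁻⁶)/(0.994)] = -1.88×10⁵ V.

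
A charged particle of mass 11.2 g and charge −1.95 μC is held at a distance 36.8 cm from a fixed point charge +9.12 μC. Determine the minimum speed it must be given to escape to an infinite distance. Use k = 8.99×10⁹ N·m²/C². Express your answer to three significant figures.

To just escape, total mechanical energy must reach zero at infinity: ½mv²_min + U = 0, so ½mv²_min = −U = |kQq|/r.
|U| = |kQq|/r = (8.99×10⁹ N·m²/C²)(9.12×10⁻⁶)(1.95×10⁻⁶)/(0.368) = 0.434 J.
v_min = √(2|U|/m) = √(2·0.434/0.0112) = 8.81 m/s.

8.81 m/s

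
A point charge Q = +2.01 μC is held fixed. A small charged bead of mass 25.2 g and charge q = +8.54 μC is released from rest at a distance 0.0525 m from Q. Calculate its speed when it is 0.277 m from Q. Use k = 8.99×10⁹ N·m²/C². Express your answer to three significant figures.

13.8 m/s

Only the electrostatic force acts, so mechanical energy is conserved: ½mv² = U₁ − U₂ = kQq(1/r₁ − 1/r₂).
U₁ − U₂ = (8.99×10⁹ N·m²/C²)(2.01×10⁻⁶ C)(8.54×10⁻⁶ C)(1/0.0525 − 1/0.277) = 2.38 J.
v = √(2·2.38/0.0252) = 13.8 m/s.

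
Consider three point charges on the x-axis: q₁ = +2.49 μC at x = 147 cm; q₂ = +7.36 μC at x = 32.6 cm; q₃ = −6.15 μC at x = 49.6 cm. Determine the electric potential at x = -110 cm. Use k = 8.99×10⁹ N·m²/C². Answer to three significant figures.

The total potential is the scalar sum of each charge's contribution, V = Σ kqᵢ/rᵢ.
Distances from the field point to each charge: r₁ = 2.57 m, r₂ = 1.43 m, r₃ = 1.60 m.
V = k[(2.49×10⁻⁶)/(2.57) + (7.36×10⁻⁶)/(1.43) + (-6.15×10⁻⁶)/(1.60)] = 2.05×10⁴ V.

2.05×10⁴ V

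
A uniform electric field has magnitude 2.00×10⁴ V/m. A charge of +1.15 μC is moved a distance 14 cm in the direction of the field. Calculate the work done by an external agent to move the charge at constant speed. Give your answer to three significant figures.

-3.22×10⁻³ J

The potential change for a displacement 14 cm in the direction of the field is ΔV = −Ed = -2800 V.
W_ext = qΔV = -3.22×10⁻³ J.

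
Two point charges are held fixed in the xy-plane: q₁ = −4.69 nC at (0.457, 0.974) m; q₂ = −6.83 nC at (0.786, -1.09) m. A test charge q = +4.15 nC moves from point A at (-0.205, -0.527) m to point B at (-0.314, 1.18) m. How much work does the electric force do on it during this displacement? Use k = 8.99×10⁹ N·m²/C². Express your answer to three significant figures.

The work done by the electric force is W_field = −ΔU = −q(V_B − V_A) = q(V_A − V_B).
At A: distances to the source charges are 1.64 m, 1.14 m; V_A = Σ kqᵢ/rᵢ = -79.6 V.
At B: distances to the source charges are 0.798 m, 2.52 m; V_B = Σ kqᵢ/rᵢ = -77.2 V.
ΔV = V_B − V_A = 2.40 V.
W_field = −qΔV = −(4.15×10⁻⁹ C)(2.40 V) = -9.96×10⁻⁹ J.

-9.96×10⁻⁹ J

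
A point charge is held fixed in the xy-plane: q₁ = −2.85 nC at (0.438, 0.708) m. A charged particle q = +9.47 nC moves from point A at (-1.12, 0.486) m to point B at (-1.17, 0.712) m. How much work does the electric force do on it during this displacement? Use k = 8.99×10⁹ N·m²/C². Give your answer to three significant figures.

The work done by the electric force is W_field = −ΔU = −q(V_B − V_A) = q(V_A − V_B).
At A: distance to the source charge is 1.57 m; V_A = kq₁/r = -16.3 V.
At B: distance to the source charge is 1.61 m; V_B = kq₁/r = -15.9 V.
ΔV = V_B − V_A = 0.347 V.
W_field = −qΔV = −(9.47×10⁻⁹ C)(0.347 V) = -3.29×10⁻⁹ J.

-3.29×10⁻⁹ J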